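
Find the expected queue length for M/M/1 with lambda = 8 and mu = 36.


rho = 8/36; Lq = rho^2/(1-rho) = 0.06

0.06


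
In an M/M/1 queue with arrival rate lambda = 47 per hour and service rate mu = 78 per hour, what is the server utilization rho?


rho = lambda/mu = 47/78 = 0.6026

0.6026


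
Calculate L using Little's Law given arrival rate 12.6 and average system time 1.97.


L = lambda * W = 12.6 * 1.97 = 24.82

24.82


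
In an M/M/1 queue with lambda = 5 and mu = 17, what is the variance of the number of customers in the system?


rho = 5/17; Var(N) = rho/(1-rho)^2 = 0.59

0.59


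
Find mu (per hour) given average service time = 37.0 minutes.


mu = 60 / avg_service_time = 60 / 37.0 = 1.62 per hour

1.62 per hour


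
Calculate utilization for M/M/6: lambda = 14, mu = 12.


rho = lambda/(c*mu) = 14/(6*12) = 0.1944

0.1944


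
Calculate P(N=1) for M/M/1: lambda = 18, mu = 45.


rho = 18/45; P(n) = (1-rho)*rho^n = (1-18/45)*(18/45)^1 = 0.24

0.24


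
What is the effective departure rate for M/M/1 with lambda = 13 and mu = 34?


For a stable queue (lambda < mu), throughput = lambda = 13 per hour

13 per hour


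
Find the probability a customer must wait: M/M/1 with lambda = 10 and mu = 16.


P(wait) = rho = lambda/mu = 10/16 = 0.625

0.625


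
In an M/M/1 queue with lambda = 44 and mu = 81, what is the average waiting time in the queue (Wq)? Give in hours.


rho = 44/81; Wq = rho/(mu - lambda) = 0.0147 hours

0.0147 hours


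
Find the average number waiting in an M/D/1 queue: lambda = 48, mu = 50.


M/D/1: Lq = rho^2 / (2*(1-rho)) where rho = 48/50; Lq = 11.52

11.52


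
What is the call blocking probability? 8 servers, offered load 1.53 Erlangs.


B(N,A) = (A^N/N!) / sum(A^k/k!, k=0..N) with N=8, A=1.53 = 0.0002

0.0002


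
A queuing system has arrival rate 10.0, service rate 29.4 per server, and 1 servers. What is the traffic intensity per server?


rho = lambda / (c * mu) = 10.0 / (1 * 29.4) = 0.3401

0.3401


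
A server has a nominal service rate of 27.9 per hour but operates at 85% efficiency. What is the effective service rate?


Effective rate = mu * efficiency = 27.9 * 0.85 = 23.72 per hour

23.72 per hour


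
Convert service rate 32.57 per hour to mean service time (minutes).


Mean service time = 60/mu = 60/32.57 = 1.84 minutes

1.84 minutes


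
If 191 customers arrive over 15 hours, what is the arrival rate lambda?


lambda = total arrivals / time = 191 / 15 = 12.73 per hour

12.73 per hour


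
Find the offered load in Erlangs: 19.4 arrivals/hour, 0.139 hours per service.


Offered load a = lambda * E[S] = 19.4 * 0.139 = 2.7 Erlangs

2.7 Erlangs


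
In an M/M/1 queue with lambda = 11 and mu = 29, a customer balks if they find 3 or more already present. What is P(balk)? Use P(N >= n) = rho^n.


P(N >= 3) = rho^3 = (11/29)^3 = 0.0546

0.0546


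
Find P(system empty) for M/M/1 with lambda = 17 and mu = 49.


P0 = 1 - rho = 1 - 17/49 = 0.6531

0.6531


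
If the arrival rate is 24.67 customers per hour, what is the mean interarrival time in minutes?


Mean interarrival time = 60/lambda = 60/24.67 = 2.43 minutes

2.43 minutes


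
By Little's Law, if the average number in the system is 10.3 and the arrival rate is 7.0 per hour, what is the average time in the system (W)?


W = L / lambda = 10.3 / 7.0 = 1.4714 hours

1.4714 hours


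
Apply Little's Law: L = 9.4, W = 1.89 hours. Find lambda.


lambda = L / W = 9.4 / 1.89 = 4.97 per hour

4.97 per hour


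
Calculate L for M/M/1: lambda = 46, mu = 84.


rho = 46/84; L = rho/(1-rho) = 1.21

1.21


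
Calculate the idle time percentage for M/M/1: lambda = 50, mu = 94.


Idle fraction = (1 - rho) * 100 = (1 - 50/94) * 100 = 46.8%

46.8%


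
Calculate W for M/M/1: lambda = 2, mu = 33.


W = 1/(mu - lambda) = 1/(33 - 2) = 0.0323 hours

0.0323 hours


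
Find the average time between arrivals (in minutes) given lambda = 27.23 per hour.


Mean interarrival time = 60/lambda = 60/27.23 = 2.2 minutes

2.2 minutes


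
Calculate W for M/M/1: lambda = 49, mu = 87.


W = 1/(mu - lambda) = 1/(87 - 49) = 0.0263 hours

0.0263 hours


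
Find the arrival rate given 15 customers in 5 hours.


lambda = total arrivals / time = 15 / 5 = 3.0 per hour

3.0 per hour


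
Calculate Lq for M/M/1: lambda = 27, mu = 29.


rho = 27/29; Lq = rho^2/(1-rho) = 12.57

12.57


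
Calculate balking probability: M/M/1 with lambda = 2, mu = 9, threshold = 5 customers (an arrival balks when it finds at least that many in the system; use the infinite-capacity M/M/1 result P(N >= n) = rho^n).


P(N >= 5) = rho^5 = (2/9)^5 = 0.0005

0.0005


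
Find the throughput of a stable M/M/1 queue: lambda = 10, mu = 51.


For a stable queue (lambda < mu), throughput = lambda = 10 per hour

10 per hour


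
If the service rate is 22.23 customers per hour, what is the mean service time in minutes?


Mean service time = 60/mu = 60/22.23 = 2.7 minutes

2.7 minutes


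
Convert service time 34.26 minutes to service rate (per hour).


mu = 60 / avg_service_time = 60 / 34.26 = 1.75 per hour

1.75 per hour


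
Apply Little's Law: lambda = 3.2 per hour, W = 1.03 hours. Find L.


L = lambda * W = 3.2 * 1.03 = 3.3

3.3


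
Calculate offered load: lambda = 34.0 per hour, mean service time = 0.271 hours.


Offered load a = lambda * E[S] = 34.0 * 0.271 = 9.21 Erlangs

9.21 Erlangs


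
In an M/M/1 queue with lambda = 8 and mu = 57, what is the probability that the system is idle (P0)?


P0 = 1 - rho = 1 - 8/57 = 0.8596

0.8596


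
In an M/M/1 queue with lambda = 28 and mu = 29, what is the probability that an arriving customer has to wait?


P(wait) = rho = lambda/mu = 28/29 = 0.9655

0.9655


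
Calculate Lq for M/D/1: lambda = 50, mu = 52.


M/D/1: Lq = rho^2 / (2*(1-rho)) where rho = 50/52; Lq = 12.02

12.02


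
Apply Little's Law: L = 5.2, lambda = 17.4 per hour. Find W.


W = L / lambda = 5.2 / 17.4 = 0.2989 hours

0.2989 hours


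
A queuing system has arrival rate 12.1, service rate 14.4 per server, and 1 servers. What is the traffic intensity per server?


rho = lambda / (c * mu) = 12.1 / (1 * 14.4) = 0.8403

0.8403


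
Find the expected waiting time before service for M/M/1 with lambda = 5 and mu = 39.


rho = 5/39; Wq = rho/(mu - lambda) = 0.0038 hours

0.0038 hours


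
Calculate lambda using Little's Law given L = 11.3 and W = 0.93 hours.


lambda = L / W = 11.3 / 0.93 = 12.15 per hour

12.15 per hour


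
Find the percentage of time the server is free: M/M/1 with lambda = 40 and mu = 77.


Idle fraction = (1 - rho) * 100 = (1 - 40/77) * 100 = 48.1%

48.1%


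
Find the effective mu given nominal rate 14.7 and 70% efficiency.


Effective rate = mu * efficiency = 14.7 * 0.7 = 10.29 per hour

10.29 per hour


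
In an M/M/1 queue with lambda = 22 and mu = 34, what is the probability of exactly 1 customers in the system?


rho = 22/34; P(n) = (1-rho)*rho^n = (1-22/34)*(22/34)^1 = 0.2284

0.2284


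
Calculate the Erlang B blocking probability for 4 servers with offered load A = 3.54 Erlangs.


B(N,A) = (A^N/N!) / sum(A^k/k!, k=0..N) with N=4, A=3.54 = 0.2645

0.2645


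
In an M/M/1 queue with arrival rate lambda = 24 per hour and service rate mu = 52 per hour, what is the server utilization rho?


rho = lambda/mu = 24/52 = 0.4615

0.4615


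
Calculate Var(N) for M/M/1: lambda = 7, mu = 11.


rho = 7/11; Var(N) = rho/(1-rho)^2 = 4.81

4.81


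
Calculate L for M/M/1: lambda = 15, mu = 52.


rho = 15/52; L = rho/(1-rho) = 0.41

0.41


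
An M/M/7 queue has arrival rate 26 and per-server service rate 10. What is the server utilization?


rho = lambda/(c*mu) = 26/(7*10) = 0.3714

0.3714


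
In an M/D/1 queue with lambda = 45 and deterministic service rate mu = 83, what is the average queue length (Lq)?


M/D/1: Lq = rho^2 / (2*(1-rho)) where rho = 45/83; Lq = 0.32

0.32


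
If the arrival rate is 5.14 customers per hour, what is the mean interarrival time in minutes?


Mean interarrival time = 60/lambda = 60/5.14 = 11.67 minutes

11.67 minutes


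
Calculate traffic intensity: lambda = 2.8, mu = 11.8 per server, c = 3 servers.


rho = lambda / (c * mu) = 2.8 / (3 * 11.8) = 0.0791

0.0791


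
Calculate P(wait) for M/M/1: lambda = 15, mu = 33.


P(wait) = rho = lambda/mu = 15/33 = 0.4545

0.4545


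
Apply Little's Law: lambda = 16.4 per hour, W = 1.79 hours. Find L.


L = lambda * W = 16.4 * 1.79 = 29.36

29.36


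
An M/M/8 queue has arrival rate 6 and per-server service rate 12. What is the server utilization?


rho = lambda/(c*mu) = 6/(8*12) = 0.0625

0.0625


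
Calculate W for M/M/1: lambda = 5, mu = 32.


W = 1/(mu - lambda) = 1/(32 - 5) = 0.037 hours

0.037 hours


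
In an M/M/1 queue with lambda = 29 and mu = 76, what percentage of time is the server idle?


Idle fraction = (1 - rho) * 100 = (1 - 29/76) * 100 = 61.8%

61.8%


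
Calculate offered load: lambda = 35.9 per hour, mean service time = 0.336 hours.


Offered load a = lambda * E[S] = 35.9 * 0.336 = 12.06 Erlangs

12.06 Erlangs


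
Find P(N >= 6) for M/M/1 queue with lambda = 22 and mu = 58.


P(N >= 6) = rho^6 = (22/58)^6 = 0.003

0.003


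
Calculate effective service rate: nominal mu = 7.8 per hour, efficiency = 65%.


Effective rate = mu * efficiency = 7.8 * 0.65 = 5.07 per hour

5.07 per hour


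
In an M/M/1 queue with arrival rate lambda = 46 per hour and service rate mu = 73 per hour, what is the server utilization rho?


rho = lambda/mu = 46/73 = 0.6301

0.6301


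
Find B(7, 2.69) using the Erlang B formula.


B(N,A) = (A^N/N!) / sum(A^k/k!, k=0..N) with N=7, A=2.69 = 0.0138

0.0138


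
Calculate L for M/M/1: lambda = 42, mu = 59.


rho = 42/59; L = rho/(1-rho) = 2.47

2.47


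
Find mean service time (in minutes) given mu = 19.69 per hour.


Mean service time = 60/mu = 60/19.69 = 3.05 minutes

3.05 minutes


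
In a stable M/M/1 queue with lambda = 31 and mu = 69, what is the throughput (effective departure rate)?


For a stable queue (lambda < mu), throughput = lambda = 31 per hour

31 per hour


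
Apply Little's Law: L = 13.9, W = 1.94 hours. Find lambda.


lambda = L / W = 13.9 / 1.94 = 7.16 per hour

7.16 per hour


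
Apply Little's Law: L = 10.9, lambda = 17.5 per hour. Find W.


W = L / lambda = 10.9 / 17.5 = 0.6229 hours

0.6229 hours


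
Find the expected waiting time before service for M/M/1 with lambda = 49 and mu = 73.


rho = 49/73; Wq = rho/(mu - lambda) = 0.028 hours

0.028 hours


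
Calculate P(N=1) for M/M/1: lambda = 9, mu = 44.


rho = 9/44; P(n) = (1-rho)*rho^n = (1-9/44)*(9/44)^1 = 0.1627

0.1627


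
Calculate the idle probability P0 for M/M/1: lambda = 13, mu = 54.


P0 = 1 - rho = 1 - 13/54 = 0.7593

0.7593


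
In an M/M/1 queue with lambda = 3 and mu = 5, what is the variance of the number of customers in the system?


rho = 3/5; Var(N) = rho/(1-rho)^2 = 3.75

3.75


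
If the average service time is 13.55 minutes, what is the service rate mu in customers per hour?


mu = 60 / avg_service_time = 60 / 13.55 = 4.43 per hour

4.43 per hour


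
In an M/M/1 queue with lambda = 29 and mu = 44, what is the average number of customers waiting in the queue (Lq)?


rho = 29/44; Lq = rho^2/(1-rho) = 1.27

1.27


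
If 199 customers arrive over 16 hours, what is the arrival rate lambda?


lambda = total arrivals / time = 199 / 16 = 12.44 per hour

12.44 per hour


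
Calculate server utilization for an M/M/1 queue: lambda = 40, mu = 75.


rho = lambda/mu = 40/75 = 0.5333

0.5333


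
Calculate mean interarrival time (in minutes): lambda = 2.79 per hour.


Mean interarrival time = 60/lambda = 60/2.79 = 21.51 minutes

21.51 minutes


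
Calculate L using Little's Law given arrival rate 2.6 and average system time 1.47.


L = lambda * W = 2.6 * 1.47 = 3.82

3.82


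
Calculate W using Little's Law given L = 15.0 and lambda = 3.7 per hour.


W = L / lambda = 15.0 / 3.7 = 4.0541 hours

4.0541 hours


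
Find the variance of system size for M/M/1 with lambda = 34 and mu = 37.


rho = 34/37; Var(N) = rho/(1-rho)^2 = 139.78

139.78


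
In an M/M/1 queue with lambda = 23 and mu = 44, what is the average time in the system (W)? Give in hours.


W = 1/(mu - lambda) = 1/(44 - 23) = 0.0476 hours

0.0476 hours


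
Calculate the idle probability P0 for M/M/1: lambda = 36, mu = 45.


P0 = 1 - rho = 1 - 36/45 = 0.2

0.2


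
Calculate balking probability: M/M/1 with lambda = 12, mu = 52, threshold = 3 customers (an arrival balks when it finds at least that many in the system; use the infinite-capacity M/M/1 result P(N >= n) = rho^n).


P(N >= 3) = rho^3 = (12/52)^3 = 0.0123

0.0123


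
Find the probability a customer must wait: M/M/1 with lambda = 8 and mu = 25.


P(wait) = rho = lambda/mu = 8/25 = 0.32

0.32


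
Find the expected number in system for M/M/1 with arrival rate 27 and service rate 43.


rho = 27/43; L = rho/(1-rho) = 1.69

1.69


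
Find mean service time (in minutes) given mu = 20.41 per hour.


Mean service time = 60/mu = 60/20.41 = 2.94 minutes

2.94 minutes


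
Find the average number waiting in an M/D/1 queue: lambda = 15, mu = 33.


M/D/1: Lq = rho^2 / (2*(1-rho)) where rho = 15/33; Lq = 0.19

0.19


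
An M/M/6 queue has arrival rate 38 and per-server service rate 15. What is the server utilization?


rho = lambda/(c*mu) = 38/(6*15) = 0.4222

0.4222


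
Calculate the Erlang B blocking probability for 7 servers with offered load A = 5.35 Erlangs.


B(N,A) = (A^N/N!) / sum(A^k/k!, k=0..N) with N=7, A=5.35 = 0.1428

0.1428


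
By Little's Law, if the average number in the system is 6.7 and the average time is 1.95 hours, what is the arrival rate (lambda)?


lambda = L / W = 6.7 / 1.95 = 3.44 per hour

3.44 per hour


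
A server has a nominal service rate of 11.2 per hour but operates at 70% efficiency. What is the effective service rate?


Effective rate = mu * efficiency = 11.2 * 0.7 = 7.84 per hour

7.84 per hour


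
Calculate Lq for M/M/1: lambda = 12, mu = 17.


rho = 12/17; Lq = rho^2/(1-rho) = 1.69

1.69


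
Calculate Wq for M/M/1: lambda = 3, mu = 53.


rho = 3/53; Wq = rho/(mu - lambda) = 0.0011 hours

0.0011 hours


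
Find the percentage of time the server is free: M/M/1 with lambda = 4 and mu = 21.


Idle fraction = (1 - rho) * 100 = (1 - 4/21) * 100 = 81.0%

81.0%


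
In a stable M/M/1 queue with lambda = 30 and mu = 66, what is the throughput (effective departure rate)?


For a stable queue (lambda < mu), throughput = lambda = 30 per hour

30 per hour


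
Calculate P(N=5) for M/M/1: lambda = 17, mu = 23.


rho = 17/23; P(n) = (1-rho)*rho^n = (1-17/23)*(17/23)^5 = 0.0575

0.0575


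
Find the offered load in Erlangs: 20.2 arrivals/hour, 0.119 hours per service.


Offered load a = lambda * E[S] = 20.2 * 0.119 = 2.4 Erlangs

2.4 Erlangs


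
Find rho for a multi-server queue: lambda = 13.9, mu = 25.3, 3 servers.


rho = lambda / (c * mu) = 13.9 / (3 * 25.3) = 0.1831

0.1831


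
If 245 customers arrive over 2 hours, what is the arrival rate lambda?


lambda = total arrivals / time = 245 / 2 = 122.5 per hour

122.5 per hour


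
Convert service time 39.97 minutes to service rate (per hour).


mu = 60 / avg_service_time = 60 / 39.97 = 1.5 per hour

1.5 per hour


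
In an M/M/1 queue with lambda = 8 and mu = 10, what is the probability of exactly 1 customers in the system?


rho = 8/10; P(n) = (1-rho)*rho^n = (1-8/10)*(8/10)^1 = 0.16

0.16


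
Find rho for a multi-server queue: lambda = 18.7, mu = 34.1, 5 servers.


rho = lambda / (c * mu) = 18.7 / (5 * 34.1) = 0.1097

0.1097


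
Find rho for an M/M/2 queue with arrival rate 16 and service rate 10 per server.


rho = lambda/(c*mu) = 16/(2*10) = 0.8

0.8


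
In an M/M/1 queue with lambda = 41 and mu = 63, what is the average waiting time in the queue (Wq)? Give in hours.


rho = 41/63; Wq = rho/(mu - lambda) = 0.0296 hours

0.0296 hours


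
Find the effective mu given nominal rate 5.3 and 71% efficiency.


Effective rate = mu * efficiency = 5.3 * 0.71 = 3.76 per hour

3.76 per hour


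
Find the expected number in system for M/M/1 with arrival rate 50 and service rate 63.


rho = 50/63; L = rho/(1-rho) = 3.85

3.85


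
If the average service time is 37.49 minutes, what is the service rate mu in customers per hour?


mu = 60 / avg_service_time = 60 / 37.49 = 1.6 per hour

1.6 per hour


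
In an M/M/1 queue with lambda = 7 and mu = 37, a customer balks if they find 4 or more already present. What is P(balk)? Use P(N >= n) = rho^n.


P(N >= 4) = rho^4 = (7/37)^4 = 0.0013

0.0013


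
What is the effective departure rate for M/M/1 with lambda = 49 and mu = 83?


For a stable queue (lambda < mu), throughput = lambda = 49 per hour

49 per hour


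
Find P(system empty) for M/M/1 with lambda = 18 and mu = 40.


P0 = 1 - rho = 1 - 18/40 = 0.55

0.55


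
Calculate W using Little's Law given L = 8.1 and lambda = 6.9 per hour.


W = L / lambda = 8.1 / 6.9 = 1.1739 hours

1.1739 hours


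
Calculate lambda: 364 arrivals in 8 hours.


lambda = total arrivals / time = 364 / 8 = 45.5 per hour

45.5 per hour


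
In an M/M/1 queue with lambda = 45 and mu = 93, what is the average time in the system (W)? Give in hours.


W = 1/(mu - lambda) = 1/(93 - 45) = 0.0208 hours

0.0208 hours


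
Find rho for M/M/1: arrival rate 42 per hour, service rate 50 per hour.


rho = lambda/mu = 42/50 = 0.84

0.84


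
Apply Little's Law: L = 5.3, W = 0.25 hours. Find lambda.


lambda = L / W = 5.3 / 0.25 = 21.2 per hour

21.2 per hour


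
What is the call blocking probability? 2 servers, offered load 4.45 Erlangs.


B(N,A) = (A^N/N!) / sum(A^k/k!, k=0..N) with N=2, A=4.45 = 0.645

0.645


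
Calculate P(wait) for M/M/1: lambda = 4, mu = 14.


P(wait) = rho = lambda/mu = 4/14 = 0.2857

0.2857


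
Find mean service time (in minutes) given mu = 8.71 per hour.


Mean service time = 60/mu = 60/8.71 = 6.89 minutes

6.89 minutes


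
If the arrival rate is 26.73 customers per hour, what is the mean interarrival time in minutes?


Mean interarrival time = 60/lambda = 60/26.73 = 2.24 minutes

2.24 minutes


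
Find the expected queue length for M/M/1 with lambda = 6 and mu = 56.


rho = 6/56; Lq = rho^2/(1-rho) = 0.01

0.01


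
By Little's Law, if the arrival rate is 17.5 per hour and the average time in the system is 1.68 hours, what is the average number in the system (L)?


L = lambda * W = 17.5 * 1.68 = 29.4

29.4


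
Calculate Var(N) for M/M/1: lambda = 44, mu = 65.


rho = 44/65; Var(N) = rho/(1-rho)^2 = 6.49

6.49


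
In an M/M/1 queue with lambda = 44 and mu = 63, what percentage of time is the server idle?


Idle fraction = (1 - rho) * 100 = (1 - 44/63) * 100 = 30.2%

30.2%


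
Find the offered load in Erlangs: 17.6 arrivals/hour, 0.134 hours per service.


Offered load a = lambda * E[S] = 17.6 * 0.134 = 2.36 Erlangs

2.36 Erlangs


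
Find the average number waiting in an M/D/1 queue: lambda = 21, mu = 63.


M/D/1: Lq = rho^2 / (2*(1-rho)) where rho = 21/63; Lq = 0.08

0.08


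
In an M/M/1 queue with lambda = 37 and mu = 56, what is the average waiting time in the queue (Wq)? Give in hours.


rho = 37/56; Wq = rho/(mu - lambda) = 0.0348 hours

0.0348 hours


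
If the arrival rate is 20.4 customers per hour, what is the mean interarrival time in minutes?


Mean interarrival time = 60/lambda = 60/20.4 = 2.94 minutes

2.94 minutes


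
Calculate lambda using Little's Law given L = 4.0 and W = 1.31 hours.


lambda = L / W = 4.0 / 1.31 = 3.05 per hour

3.05 per hour


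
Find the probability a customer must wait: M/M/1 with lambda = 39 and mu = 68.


P(wait) = rho = lambda/mu = 39/68 = 0.5735

0.5735


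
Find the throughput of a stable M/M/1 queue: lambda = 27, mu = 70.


For a stable queue (lambda < mu), throughput = lambda = 27 per hour

27 per hour


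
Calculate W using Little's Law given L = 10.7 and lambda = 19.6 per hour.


W = L / lambda = 10.7 / 19.6 = 0.5459 hours

0.5459 hours


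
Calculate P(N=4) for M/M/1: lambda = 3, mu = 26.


rho = 3/26; P(n) = (1-rho)*rho^n = (1-3/26)*(3/26)^4 = 0.0002

0.0002


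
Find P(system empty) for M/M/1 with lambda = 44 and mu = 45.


P0 = 1 - rho = 1 - 44/45 = 0.0222

0.0222


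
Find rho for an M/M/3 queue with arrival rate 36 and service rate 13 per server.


rho = lambda/(c*mu) = 36/(3*13) = 0.9231

0.9231


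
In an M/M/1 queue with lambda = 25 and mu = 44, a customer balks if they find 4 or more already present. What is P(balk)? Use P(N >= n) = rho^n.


P(N >= 4) = rho^4 = (25/44)^4 = 0.1042

0.1042


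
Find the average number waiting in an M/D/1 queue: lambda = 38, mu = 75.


M/D/1: Lq = rho^2 / (2*(1-rho)) where rho = 38/75; Lq = 0.26

0.26


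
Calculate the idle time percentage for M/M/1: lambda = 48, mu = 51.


Idle fraction = (1 - rho) * 100 = (1 - 48/51) * 100 = 5.9%

5.9%


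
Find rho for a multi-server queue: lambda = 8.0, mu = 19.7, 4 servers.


rho = lambda / (c * mu) = 8.0 / (4 * 19.7) = 0.1015

0.1015


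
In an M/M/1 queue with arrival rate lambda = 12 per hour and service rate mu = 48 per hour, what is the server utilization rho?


rho = lambda/mu = 12/48 = 0.25

0.25


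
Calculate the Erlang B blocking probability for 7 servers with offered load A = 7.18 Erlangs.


B(N,A) = (A^N/N!) / sum(A^k/k!, k=0..N) with N=7, A=7.18 = 0.2599

0.2599


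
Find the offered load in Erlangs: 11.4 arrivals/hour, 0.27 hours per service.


Offered load a = lambda * E[S] = 11.4 * 0.27 = 3.08 Erlangs

3.08 Erlangs


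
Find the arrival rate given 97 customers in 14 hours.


lambda = total arrivals / time = 97 / 14 = 6.93 per hour

6.93 per hour


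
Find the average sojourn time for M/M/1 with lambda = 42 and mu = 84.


W = 1/(mu - lambda) = 1/(84 - 42) = 0.0238 hours

0.0238 hours


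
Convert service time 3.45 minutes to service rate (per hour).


mu = 60 / avg_service_time = 60 / 3.45 = 17.39 per hour

17.39 per hour


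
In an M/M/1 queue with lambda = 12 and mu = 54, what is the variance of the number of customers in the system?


rho = 12/54; Var(N) = rho/(1-rho)^2 = 0.37

0.37


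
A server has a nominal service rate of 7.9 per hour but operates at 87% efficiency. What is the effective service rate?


Effective rate = mu * efficiency = 7.9 * 0.87 = 6.87 per hour

6.87 per hour


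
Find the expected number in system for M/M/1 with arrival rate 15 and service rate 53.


rho = 15/53; L = rho/(1-rho) = 0.39

0.39


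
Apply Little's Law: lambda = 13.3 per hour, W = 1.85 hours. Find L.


L = lambda * W = 13.3 * 1.85 = 24.61

24.61


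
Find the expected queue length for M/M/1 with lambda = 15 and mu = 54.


rho = 15/54; Lq = rho^2/(1-rho) = 0.11

0.11


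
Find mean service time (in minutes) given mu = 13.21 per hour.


Mean service time = 60/mu = 60/13.21 = 4.54 minutes

4.54 minutes


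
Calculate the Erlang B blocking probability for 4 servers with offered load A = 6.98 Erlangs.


B(N,A) = (A^N/N!) / sum(A^k/k!, k=0..N) with N=4, A=6.98 = 0.5263

0.5263


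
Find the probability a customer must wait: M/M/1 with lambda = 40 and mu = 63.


P(wait) = rho = lambda/mu = 40/63 = 0.6349

0.6349


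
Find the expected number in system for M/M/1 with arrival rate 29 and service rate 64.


rho = 29/64; L = rho/(1-rho) = 0.83

0.83


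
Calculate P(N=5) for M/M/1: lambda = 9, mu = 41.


rho = 9/41; P(n) = (1-rho)*rho^n = (1-9/41)*(9/41)^5 = 0.0004

0.0004


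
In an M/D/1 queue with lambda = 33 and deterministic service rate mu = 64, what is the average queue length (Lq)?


M/D/1: Lq = rho^2 / (2*(1-rho)) where rho = 33/64; Lq = 0.27

0.27


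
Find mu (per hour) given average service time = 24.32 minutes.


mu = 60 / avg_service_time = 60 / 24.32 = 2.47 per hour

2.47 per hour


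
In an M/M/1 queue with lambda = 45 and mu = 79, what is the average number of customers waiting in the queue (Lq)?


rho = 45/79; Lq = rho^2/(1-rho) = 0.75

0.75


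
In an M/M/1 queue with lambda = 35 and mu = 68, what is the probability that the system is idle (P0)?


P0 = 1 - rho = 1 - 35/68 = 0.4853

0.4853


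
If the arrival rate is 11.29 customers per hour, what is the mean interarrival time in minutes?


Mean interarrival time = 60/lambda = 60/11.29 = 5.31 minutes

5.31 minutes


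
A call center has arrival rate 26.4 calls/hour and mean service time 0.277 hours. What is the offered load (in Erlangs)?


Offered load a = lambda * E[S] = 26.4 * 0.277 = 7.31 Erlangs

7.31 Erlangs


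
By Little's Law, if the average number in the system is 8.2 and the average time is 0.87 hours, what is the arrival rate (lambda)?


lambda = L / W = 8.2 / 0.87 = 9.43 per hour

9.43 per hour


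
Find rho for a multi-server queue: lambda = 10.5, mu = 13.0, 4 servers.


rho = lambda / (c * mu) = 10.5 / (4 * 13.0) = 0.2019

0.2019


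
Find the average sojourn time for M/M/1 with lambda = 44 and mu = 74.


W = 1/(mu - lambda) = 1/(74 - 44) = 0.0333 hours

0.0333 hours


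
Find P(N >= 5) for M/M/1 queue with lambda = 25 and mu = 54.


P(N >= 5) = rho^5 = (25/54)^5 = 0.0213

0.0213


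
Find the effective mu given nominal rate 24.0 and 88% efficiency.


Effective rate = mu * efficiency = 24.0 * 0.88 = 21.12 per hour

21.12 per hour


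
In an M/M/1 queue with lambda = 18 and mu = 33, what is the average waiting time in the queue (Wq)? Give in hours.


rho = 18/33; Wq = rho/(mu - lambda) = 0.0364 hours

0.0364 hours


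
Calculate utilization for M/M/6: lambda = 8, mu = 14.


rho = lambda/(c*mu) = 8/(6*14) = 0.0952

0.0952


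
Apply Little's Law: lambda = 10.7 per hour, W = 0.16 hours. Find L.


L = lambda * W = 10.7 * 0.16 = 1.71

1.71


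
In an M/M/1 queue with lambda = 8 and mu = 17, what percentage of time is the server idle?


Idle fraction = (1 - rho) * 100 = (1 - 8/17) * 100 = 52.9%

52.9%


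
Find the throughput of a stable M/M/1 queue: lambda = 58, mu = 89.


For a stable queue (lambda < mu), throughput = lambda = 58 per hour

58 per hour


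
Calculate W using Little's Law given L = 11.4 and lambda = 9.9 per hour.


W = L / lambda = 11.4 / 9.9 = 1.1515 hours

1.1515 hours


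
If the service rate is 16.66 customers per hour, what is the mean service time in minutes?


Mean service time = 60/mu = 60/16.66 = 3.6 minutes

3.6 minutes


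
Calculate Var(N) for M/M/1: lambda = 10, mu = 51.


rho = 10/51; Var(N) = rho/(1-rho)^2 = 0.3

0.3


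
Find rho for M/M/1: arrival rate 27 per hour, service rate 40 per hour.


rho = lambda/mu = 27/40 = 0.675

0.675


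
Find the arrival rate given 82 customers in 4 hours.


lambda = total arrivals / time = 82 / 4 = 20.5 per hour

20.5 per hour


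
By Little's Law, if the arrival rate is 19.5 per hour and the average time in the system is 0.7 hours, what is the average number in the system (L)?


L = lambda * W = 19.5 * 0.7 = 13.65

13.65


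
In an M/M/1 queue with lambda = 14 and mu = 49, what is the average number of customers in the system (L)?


rho = 14/49; L = rho/(1-rho) = 0.4

0.4


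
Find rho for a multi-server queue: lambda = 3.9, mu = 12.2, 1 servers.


rho = lambda / (c * mu) = 3.9 / (1 * 12.2) = 0.3197

0.3197


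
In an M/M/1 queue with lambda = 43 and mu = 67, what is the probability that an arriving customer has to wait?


P(wait) = rho = lambda/mu = 43/67 = 0.6418

0.6418


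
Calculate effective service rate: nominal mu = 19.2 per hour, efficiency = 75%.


Effective rate = mu * efficiency = 19.2 * 0.75 = 14.4 per hour

14.4 per hour


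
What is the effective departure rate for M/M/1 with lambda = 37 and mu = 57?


For a stable queue (lambda < mu), throughput = lambda = 37 per hour

37 per hour


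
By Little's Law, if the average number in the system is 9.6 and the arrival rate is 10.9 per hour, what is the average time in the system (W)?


W = L / lambda = 9.6 / 10.9 = 0.8807 hours

0.8807 hours


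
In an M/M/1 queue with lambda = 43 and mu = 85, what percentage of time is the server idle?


Idle fraction = (1 - rho) * 100 = (1 - 43/85) * 100 = 49.4%

49.4%


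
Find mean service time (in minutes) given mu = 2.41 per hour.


Mean service time = 60/mu = 60/2.41 = 24.9 minutes

24.9 minutes


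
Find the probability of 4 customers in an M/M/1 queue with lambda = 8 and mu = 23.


rho = 8/23; P(n) = (1-rho)*rho^n = (1-8/23)*(8/23)^4 = 0.0095

0.0095


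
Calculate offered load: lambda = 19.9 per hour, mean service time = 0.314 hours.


Offered load a = lambda * E[S] = 19.9 * 0.314 = 6.25 Erlangs

6.25 Erlangs


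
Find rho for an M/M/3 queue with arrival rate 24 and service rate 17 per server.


rho = lambda/(c*mu) = 24/(3*17) = 0.4706

0.4706


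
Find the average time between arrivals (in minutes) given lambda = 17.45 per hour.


Mean interarrival time = 60/lambda = 60/17.45 = 3.44 minutes

3.44 minutes


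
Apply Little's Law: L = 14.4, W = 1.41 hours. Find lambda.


lambda = L / W = 14.4 / 1.41 = 10.21 per hour

10.21 per hour


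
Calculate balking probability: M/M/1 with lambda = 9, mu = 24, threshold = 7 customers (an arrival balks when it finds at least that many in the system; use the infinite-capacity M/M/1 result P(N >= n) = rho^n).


P(N >= 7) = rho^7 = (9/24)^7 = 0.001

0.001


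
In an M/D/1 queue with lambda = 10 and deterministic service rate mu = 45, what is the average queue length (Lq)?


M/D/1: Lq = rho^2 / (2*(1-rho)) where rho = 10/45; Lq = 0.03

0.03


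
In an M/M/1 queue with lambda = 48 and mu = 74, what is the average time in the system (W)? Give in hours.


W = 1/(mu - lambda) = 1/(74 - 48) = 0.0385 hours

0.0385 hours


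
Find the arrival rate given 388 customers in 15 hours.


lambda = total arrivals / time = 388 / 15 = 25.87 per hour

25.87 per hour


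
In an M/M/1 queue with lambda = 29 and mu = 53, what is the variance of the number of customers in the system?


rho = 29/53; Var(N) = rho/(1-rho)^2 = 2.67

2.67


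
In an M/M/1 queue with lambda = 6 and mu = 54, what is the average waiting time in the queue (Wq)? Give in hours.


rho = 6/54; Wq = rho/(mu - lambda) = 0.0023 hours

0.0023 hours


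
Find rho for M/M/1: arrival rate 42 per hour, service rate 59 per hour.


rho = lambda/mu = 42/59 = 0.7119

0.7119


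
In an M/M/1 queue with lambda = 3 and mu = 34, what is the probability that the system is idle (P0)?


P0 = 1 - rho = 1 - 3/34 = 0.9118

0.9118


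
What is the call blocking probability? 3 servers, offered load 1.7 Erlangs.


B(N,A) = (A^N/N!) / sum(A^k/k!, k=0..N) with N=3, A=1.7 = 0.165

0.165


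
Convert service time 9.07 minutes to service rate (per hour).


mu = 60 / avg_service_time = 60 / 9.07 = 6.62 per hour

6.62 per hour


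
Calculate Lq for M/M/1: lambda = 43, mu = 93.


rho = 43/93; Lq = rho^2/(1-rho) = 0.4

0.4


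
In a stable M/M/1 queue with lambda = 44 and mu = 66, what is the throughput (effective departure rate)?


For a stable queue (lambda < mu), throughput = lambda = 44 per hour

44 per hour


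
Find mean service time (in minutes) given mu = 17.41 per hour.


Mean service time = 60/mu = 60/17.41 = 3.45 minutes

3.45 minutes


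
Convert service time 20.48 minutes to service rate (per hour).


mu = 60 / avg_service_time = 60 / 20.48 = 2.93 per hour

2.93 per hour


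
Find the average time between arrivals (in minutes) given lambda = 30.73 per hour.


Mean interarrival time = 60/lambda = 60/30.73 = 1.95 minutes

1.95 minutes


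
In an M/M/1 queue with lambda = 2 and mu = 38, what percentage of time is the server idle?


Idle fraction = (1 - rho) * 100 = (1 - 2/38) * 100 = 94.7%

94.7%


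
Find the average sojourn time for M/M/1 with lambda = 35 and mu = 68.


W = 1/(mu - lambda) = 1/(68 - 35) = 0.0303 hours

0.0303 hours


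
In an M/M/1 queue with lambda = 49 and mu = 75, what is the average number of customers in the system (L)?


rho = 49/75; L = rho/(1-rho) = 1.88

1.88


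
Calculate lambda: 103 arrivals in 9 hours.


lambda = total arrivals / time = 103 / 9 = 11.44 per hour

11.44 per hour


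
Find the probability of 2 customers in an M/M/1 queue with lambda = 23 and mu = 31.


rho = 23/31; P(n) = (1-rho)*rho^n = (1-23/31)*(23/31)^2 = 0.1421

0.1421


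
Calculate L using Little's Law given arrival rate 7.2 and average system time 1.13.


L = lambda * W = 7.2 * 1.13 = 8.14

8.14


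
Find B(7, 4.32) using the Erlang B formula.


B(N,A) = (A^N/N!) / sum(A^k/k!, k=0..N) with N=7, A=4.32 = 0.0799

0.0799


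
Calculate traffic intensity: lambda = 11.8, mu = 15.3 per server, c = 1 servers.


rho = lambda / (c * mu) = 11.8 / (1 * 15.3) = 0.7712

0.7712


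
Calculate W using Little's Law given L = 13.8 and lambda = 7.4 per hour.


W = L / lambda = 13.8 / 7.4 = 1.8649 hours

1.8649 hours


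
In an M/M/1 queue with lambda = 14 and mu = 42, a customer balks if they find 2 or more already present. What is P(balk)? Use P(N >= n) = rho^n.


P(N >= 2) = rho^2 = (14/42)^2 = 0.1111

0.1111


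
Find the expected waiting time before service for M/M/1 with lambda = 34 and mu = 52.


rho = 34/52; Wq = rho/(mu - lambda) = 0.0363 hours

0.0363 hours


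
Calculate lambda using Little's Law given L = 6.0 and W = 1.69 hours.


lambda = L / W = 6.0 / 1.69 = 3.55 per hour

3.55 per hour


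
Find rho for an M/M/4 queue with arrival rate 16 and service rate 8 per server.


rho = lambda/(c*mu) = 16/(4*8) = 0.5

0.5


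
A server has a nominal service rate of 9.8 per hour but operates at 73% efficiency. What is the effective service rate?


Effective rate = mu * efficiency = 9.8 * 0.73 = 7.15 per hour

7.15 per hour


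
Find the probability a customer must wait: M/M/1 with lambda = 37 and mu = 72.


P(wait) = rho = lambda/mu = 37/72 = 0.5139

0.5139


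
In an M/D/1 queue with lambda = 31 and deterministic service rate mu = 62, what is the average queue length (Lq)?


M/D/1: Lq = rho^2 / (2*(1-rho)) where rho = 31/62; Lq = 0.25

0.25


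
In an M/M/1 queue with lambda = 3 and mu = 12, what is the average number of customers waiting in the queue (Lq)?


rho = 3/12; Lq = rho^2/(1-rho) = 0.08

0.08


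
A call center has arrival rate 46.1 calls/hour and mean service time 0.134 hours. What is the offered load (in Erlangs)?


Offered load a = lambda * E[S] = 46.1 * 0.134 = 6.18 Erlangs

6.18 Erlangs


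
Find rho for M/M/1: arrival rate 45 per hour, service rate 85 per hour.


rho = lambda/mu = 45/85 = 0.5294

0.5294


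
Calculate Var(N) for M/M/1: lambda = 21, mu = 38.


rho = 21/38; Var(N) = rho/(1-rho)^2 = 2.76

2.76


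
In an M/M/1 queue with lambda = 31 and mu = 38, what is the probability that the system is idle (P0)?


P0 = 1 - rho = 1 - 31/38 = 0.1842

0.1842


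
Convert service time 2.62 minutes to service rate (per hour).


mu = 60 / avg_service_time = 60 / 2.62 = 22.9 per hour

22.9 per hour


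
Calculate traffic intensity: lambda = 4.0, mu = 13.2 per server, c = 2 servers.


rho = lambda / (c * mu) = 4.0 / (2 * 13.2) = 0.1515

0.1515


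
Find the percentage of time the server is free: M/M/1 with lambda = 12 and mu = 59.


Idle fraction = (1 - rho) * 100 = (1 - 12/59) * 100 = 79.7%

79.7%


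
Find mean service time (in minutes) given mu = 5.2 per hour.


Mean service time = 60/mu = 60/5.2 = 11.54 minutes

11.54 minutes


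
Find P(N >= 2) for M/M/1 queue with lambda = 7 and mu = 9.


P(N >= 2) = rho^2 = (7/9)^2 = 0.6049

0.6049


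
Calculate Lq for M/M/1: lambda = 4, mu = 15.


rho = 4/15; Lq = rho^2/(1-rho) = 0.1

0.1


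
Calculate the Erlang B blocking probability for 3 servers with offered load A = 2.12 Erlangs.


B(N,A) = (A^N/N!) / sum(A^k/k!, k=0..N) with N=3, A=2.12 = 0.2283

0.2283


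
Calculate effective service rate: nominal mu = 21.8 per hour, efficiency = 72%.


Effective rate = mu * efficiency = 21.8 * 0.72 = 15.7 per hour

15.7 per hour


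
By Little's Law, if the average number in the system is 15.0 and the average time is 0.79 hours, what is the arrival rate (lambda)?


lambda = L / W = 15.0 / 0.79 = 18.99 per hour

18.99 per hour


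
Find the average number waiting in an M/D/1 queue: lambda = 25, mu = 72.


M/D/1: Lq = rho^2 / (2*(1-rho)) where rho = 25/72; Lq = 0.09

0.09


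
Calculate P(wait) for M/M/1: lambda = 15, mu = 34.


P(wait) = rho = lambda/mu = 15/34 = 0.4412

0.4412


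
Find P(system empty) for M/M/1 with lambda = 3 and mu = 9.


P0 = 1 - rho = 1 - 3/9 = 0.6667

0.6667


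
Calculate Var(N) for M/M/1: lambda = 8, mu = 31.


rho = 8/31; Var(N) = rho/(1-rho)^2 = 0.47

0.47


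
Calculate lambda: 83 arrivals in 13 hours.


lambda = total arrivals / time = 83 / 13 = 6.38 per hour

6.38 per hour


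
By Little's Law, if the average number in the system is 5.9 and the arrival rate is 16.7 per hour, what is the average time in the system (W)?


W = L / lambda = 5.9 / 16.7 = 0.3533 hours

0.3533 hours


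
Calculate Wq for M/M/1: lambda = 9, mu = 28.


rho = 9/28; Wq = rho/(mu - lambda) = 0.0169 hours

0.0169 hours


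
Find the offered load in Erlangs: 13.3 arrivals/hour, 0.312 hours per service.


Offered load a = lambda * E[S] = 13.3 * 0.312 = 4.15 Erlangs

4.15 Erlangs


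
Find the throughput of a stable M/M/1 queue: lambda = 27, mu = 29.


For a stable queue (lambda < mu), throughput = lambda = 27 per hour

27 per hour


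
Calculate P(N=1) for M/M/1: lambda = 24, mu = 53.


rho = 24/53; P(n) = (1-rho)*rho^n = (1-24/53)*(24/53)^1 = 0.2478

0.2478


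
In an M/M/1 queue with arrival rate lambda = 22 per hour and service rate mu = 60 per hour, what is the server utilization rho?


rho = lambda/mu = 22/60 = 0.3667

0.3667


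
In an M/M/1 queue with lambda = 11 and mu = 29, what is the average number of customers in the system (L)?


rho = 11/29; L = rho/(1-rho) = 0.61

0.61


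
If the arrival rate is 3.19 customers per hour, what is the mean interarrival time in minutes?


Mean interarrival time = 60/lambda = 60/3.19 = 18.81 minutes

18.81 minutes


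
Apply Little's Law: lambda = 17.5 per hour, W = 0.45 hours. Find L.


L = lambda * W = 17.5 * 0.45 = 7.88

7.88


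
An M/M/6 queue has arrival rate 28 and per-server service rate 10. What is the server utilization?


rho = lambda/(c*mu) = 28/(6*10) = 0.4667

0.4667


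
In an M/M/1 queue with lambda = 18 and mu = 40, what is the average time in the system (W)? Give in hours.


W = 1/(mu - lambda) = 1/(40 - 18) = 0.0455 hours

0.0455 hours


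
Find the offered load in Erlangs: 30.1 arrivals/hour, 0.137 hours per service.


Offered load a = lambda * E[S] = 30.1 * 0.137 = 4.12 Erlangs

4.12 Erlangs
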